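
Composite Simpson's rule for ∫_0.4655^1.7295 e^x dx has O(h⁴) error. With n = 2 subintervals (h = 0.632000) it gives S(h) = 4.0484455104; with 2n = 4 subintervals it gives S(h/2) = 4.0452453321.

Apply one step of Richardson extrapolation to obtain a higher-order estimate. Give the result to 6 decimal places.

4.045032

Leading term ∝ h^4; use weight 16 = 2^4.
Difference of the inputs: 4.0452453321 − 4.0484455104 = -0.0032001783
Correction (A(h/2) − A(h))/(16 − 1) = (-0.0032001783)/15 = -0.0002133452
R = A(h/2) + (A(h/2) − A(h))/15 = 4.0452453321 − 0.0002133452 = 4.0450319869
Gap between inputs: 3.200e-03; correction applied: −0.0002133452.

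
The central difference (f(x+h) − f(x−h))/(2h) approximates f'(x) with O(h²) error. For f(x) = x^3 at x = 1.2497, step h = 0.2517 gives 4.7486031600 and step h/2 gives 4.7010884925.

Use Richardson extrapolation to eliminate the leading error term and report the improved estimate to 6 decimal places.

Method order is 2; weight 2^2 = 4.
Difference of the inputs: 4.7010884925 − 4.7486031600 = -0.0475146675
Correction (A(h/2) − A(h))/(4 − 1) = (-0.0475146675)/3 = -0.0158382225
R = A(h/2) + (A(h/2) − A(h))/3 = 4.7010884925 − 0.0158382225 = 4.6852502700
Gap between inputs: 4.751e-02; correction applied: −0.0158382225.

4.685250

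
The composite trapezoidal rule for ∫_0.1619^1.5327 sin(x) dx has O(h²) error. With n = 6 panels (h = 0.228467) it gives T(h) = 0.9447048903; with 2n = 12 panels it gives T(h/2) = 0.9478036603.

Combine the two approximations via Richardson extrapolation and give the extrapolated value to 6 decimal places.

0.948837

Error is O(h^2); halving h shrinks it by 2^2 = 4.
Weighted: 3.7912146412 − 0.9447048903 = 2.8465097509
Denominator 4 − 1 = 3.
Result: 0.9488365836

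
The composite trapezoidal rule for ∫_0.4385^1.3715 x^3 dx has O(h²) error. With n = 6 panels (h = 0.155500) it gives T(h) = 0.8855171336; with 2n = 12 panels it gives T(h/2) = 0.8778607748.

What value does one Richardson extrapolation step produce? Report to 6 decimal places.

0.875309

The method has order 2: 2^2 = 4.
4 × 0.8778607748 = 3.5114430992; subtract 0.8855171336 → 2.6259259656
Denominator 4 − 1 = 3.
Result: 0.8753086552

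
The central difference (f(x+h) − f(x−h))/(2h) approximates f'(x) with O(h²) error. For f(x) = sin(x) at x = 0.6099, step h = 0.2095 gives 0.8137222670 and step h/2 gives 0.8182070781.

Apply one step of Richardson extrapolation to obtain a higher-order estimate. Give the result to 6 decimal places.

r = 2: numerator weight 4, denominator 3.
Weighted: 3.2728283124 − 0.8137222670 = 2.4591060454
2.4591060454 ÷ 3 = 0.8197020151

0.819702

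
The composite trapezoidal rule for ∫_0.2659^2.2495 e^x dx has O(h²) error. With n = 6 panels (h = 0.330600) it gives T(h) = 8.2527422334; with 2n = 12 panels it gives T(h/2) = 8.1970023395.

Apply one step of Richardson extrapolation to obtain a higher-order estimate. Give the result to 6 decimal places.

8.178422

Method order is 2; weight 2^2 = 4.
4*8.1970023395 = 32.7880093580; 32.7880093580 − 8.2527422334 = 24.5352671246
Divide by 2^2 − 1 = 3.
So the Richardson estimate is 8.1784223749.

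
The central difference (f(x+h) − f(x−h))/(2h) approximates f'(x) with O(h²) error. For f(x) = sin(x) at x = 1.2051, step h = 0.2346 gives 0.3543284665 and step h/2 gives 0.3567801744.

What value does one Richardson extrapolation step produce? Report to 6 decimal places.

Leading term ∝ h^2; use weight 4 = 2^2.
Top: 4(0.3567801744) − (0.3543284665) = 1.0727922311
Denominator 4 − 1 = 3.
1.0727922311 ÷ 3 = 0.3575974104

0.357597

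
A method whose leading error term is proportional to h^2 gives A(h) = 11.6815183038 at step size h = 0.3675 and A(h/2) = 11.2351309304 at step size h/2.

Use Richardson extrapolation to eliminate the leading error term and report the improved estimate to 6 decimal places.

The method has order 2: 2^2 = 4.
Weighted: 44.9405237216 − 11.6815183038 = 33.2590054178
R = 33.2590054178/3 = 11.0863351393
Gap between inputs: 4.464e-01; correction applied: −0.1487957911.

11.086335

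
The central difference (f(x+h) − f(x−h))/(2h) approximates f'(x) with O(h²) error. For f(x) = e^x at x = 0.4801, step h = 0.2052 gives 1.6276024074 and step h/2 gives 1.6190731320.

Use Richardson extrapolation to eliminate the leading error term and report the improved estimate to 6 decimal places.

Error is O(h^2); halving h shrinks it by 2^2 = 4.
4·1.6190731320 − 1.6276024074 = 4.8486901206
Denominator 4 − 1 = 3.
4.8486901206 ÷ 3 = 1.6162300402
Correction |R − A(h/2)| = 2.843e-03; gap |A(h/2) − A(h)| = 8.529e-03.

1.616230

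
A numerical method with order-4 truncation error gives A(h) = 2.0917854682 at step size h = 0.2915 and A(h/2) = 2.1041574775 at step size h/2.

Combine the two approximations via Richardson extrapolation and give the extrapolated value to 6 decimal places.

Error is O(h^4); halving h shrinks it by 2^4 = 16.
16·2.1041574775 = 33.6665196400; 33.6665196400 − 2.0917854682 = 31.5747341718
Divide by 2^4 − 1 = 15.
R = 31.5747341718/15 = 2.1049822781

2.104982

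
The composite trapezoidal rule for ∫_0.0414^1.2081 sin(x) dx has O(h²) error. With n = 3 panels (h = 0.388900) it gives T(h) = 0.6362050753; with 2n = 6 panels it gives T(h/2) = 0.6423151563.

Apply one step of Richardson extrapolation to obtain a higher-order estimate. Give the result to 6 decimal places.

The method has order 2: 2^2 = 4.
Top: 4(0.6423151563) − (0.6362050753) = 1.9330555499
Extrapolated: 1.9330555499 / 3 = 0.6443518500

0.644352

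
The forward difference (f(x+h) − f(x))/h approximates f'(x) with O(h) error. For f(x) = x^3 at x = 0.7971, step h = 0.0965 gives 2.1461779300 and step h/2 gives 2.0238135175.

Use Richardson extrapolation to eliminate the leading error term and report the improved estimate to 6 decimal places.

1.901449

r = 1, so 2^r = 2.
2·2.0238135175 = 4.0476270350; subtract 2.1461779300 → 1.9014491050
Denominator 2 − 1 = 1.
1.9014491050 ÷ 1 = 1.9014491050
Gap between inputs: 1.224e-01; correction applied: −0.1223644125.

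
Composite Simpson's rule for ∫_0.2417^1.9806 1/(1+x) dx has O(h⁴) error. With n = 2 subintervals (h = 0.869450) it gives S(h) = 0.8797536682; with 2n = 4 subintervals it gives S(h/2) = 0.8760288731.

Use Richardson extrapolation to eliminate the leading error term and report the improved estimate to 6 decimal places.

Leading term ∝ h^4; use weight 16 = 2^4.
Weighted: 14.0164619696 − 0.8797536682 = 13.1367083014
Denominator 16 − 1 = 15.
So the Richardson estimate is 0.8757805534.

0.875781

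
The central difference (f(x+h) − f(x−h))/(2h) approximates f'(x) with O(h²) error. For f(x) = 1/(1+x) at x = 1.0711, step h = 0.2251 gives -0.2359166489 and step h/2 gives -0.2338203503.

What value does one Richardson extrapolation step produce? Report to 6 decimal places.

-0.233122

With r = 2 the leading error scales as h^2, so the weight is 2^2 = 4.
4 × (-0.2338203503) = -0.9352814012; subtract (-0.2359166489) → -0.6993647523
Divide by 2^2 − 1 = 3.
R = (-0.6993647523)/3 = -0.2331215841
Correction |R − A(h/2)| = 6.988e-04; gap |A(h/2) − A(h)| = 2.096e-03.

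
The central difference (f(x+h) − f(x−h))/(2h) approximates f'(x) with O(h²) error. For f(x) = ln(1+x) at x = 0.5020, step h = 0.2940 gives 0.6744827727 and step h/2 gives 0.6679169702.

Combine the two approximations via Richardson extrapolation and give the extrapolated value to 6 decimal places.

Method order is 2; weight 2^2 = 4.
4*0.6679169702 − 0.6744827727 = 1.9971851081
1.9971851081 ÷ 3 = 0.6657283694
Gap between inputs: 6.566e-03; correction applied: −0.0021886008.

0.665728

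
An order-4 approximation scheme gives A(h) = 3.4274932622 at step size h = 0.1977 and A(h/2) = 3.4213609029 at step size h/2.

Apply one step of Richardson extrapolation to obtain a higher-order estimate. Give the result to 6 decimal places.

3.420952

r = 4: numerator weight 16, denominator 15.
Top: 16(3.4213609029) − (3.4274932622) = 51.3142811842
(16*3.4213609029 − 3.4274932622)/(16 − 1) = 3.4209520789
Gap between inputs: 6.132e-03; correction applied: −0.0004088240.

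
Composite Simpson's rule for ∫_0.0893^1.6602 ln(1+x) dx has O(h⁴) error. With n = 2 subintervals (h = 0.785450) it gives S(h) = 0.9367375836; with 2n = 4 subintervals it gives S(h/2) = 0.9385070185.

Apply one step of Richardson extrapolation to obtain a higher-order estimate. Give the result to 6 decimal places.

0.938625

Leading term ∝ h^4; use weight 16 = 2^4.
Top: 16(0.9385070185) − (0.9367375836) = 14.0793747124
Divide by 2^4 − 1 = 15.
Result: 0.9386249808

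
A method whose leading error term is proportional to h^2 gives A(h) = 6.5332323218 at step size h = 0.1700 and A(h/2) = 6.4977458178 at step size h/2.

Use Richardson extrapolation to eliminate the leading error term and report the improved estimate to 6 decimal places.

Method order is 2; weight 2^2 = 4.
4·6.4977458178 − 6.5332323218 = 19.4577509494
Extrapolated: 19.4577509494 / 3 = 6.4859169831

6.485917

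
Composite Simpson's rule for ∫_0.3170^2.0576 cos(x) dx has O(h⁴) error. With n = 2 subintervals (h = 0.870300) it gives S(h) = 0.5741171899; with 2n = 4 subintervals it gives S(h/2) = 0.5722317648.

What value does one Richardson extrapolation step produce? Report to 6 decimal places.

With r = 4 the leading error scales as h^4, so the weight is 2^4 = 16.
Numerator 16×A(h/2) − A(h) = 16×0.5722317648 − 0.5741171899 = 8.5815910469
Divide by 2^4 − 1 = 15.
So the Richardson estimate is 0.5721060698.
Correction |R − A(h/2)| = 1.257e-04; gap |A(h/2) − A(h)| = 1.885e-03.

0.572106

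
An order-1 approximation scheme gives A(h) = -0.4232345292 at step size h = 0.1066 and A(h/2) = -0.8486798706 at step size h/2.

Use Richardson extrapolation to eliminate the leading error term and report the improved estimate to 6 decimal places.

-1.274125

The method has order 1: 2^1 = 2.
2·(-0.8486798706) = -1.6973597412; subtract (-0.4232345292) → -1.2741252120
Divide by 2^1 − 1 = 1.
Extrapolated: (-1.2741252120) / 1 = -1.2741252120
Gap between inputs: 4.254e-01; correction applied: −0.4254453414.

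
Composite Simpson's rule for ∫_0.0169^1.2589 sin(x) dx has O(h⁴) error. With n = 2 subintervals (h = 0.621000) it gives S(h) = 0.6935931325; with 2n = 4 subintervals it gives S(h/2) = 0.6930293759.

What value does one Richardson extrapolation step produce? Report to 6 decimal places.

r = 4: numerator weight 16, denominator 15.
16×0.6930293759 = 11.0884700144; 11.0884700144 − 0.6935931325 = 10.3948768819
Divide by 2^4 − 1 = 15.
Extrapolated: 10.3948768819 / 15 = 0.6929917921
Correction |R − A(h/2)| = 3.758e-05; gap |A(h/2) − A(h)| = 5.638e-04.

0.692992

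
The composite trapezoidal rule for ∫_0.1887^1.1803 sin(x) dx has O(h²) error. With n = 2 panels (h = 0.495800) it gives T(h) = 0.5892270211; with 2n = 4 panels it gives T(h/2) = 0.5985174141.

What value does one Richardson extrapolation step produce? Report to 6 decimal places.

The method has order 2: 2^2 = 4.
Numerator 4·A(h/2) − A(h) = 4·0.5985174141 − 0.5892270211 = 1.8048426353
R = 1.8048426353/3 = 0.6016142118
Correction |R − A(h/2)| = 3.097e-03; gap |A(h/2) − A(h)| = 9.290e-03.

0.601614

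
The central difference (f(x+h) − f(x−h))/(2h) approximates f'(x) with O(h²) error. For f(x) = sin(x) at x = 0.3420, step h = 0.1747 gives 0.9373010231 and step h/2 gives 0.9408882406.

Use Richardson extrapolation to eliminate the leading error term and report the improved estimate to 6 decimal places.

Order 2 gives 2^r = 4 and 2^r − 1 = 3.
4 × 0.9408882406 = 3.7635529624; subtract 0.9373010231 → 2.8262519393
Divide by 2^2 − 1 = 3.
(4 × 0.9408882406 − 0.9373010231)/(4 − 1) = 0.9420839798

0.942084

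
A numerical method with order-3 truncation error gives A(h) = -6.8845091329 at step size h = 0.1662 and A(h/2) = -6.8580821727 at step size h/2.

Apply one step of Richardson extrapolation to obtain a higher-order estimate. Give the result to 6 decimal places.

With r = 3 the leading error scales as h^3, so the weight is 2^3 = 8.
8·(-6.8580821727) = -54.8646573816; (-54.8646573816) − (-6.8845091329) = -47.9801482487
(-47.9801482487) ÷ 7 = -6.8543068927

-6.854307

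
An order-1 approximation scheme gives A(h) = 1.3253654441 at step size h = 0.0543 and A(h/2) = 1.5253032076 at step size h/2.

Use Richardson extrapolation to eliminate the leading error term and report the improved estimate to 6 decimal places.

1.725241

Leading term ∝ h^1; use weight 2 = 2^1.
Numerator 2×A(h/2) − A(h) = 2×1.5253032076 − 1.3253654441 = 1.7252409711
Divide by 2^1 − 1 = 1.
(2×1.5253032076 − 1.3253654441)/(2 − 1) = 1.7252409711
Correction |R − A(h/2)| = 1.999e-01; gap |A(h/2) − A(h)| = 1.999e-01.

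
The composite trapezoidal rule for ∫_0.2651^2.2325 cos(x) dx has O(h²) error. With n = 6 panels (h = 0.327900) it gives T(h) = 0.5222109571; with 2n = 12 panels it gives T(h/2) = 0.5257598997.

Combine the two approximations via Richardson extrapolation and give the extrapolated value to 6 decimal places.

0.526943

Method order is 2; weight 2^2 = 4.
A(h/2) − A(h) = 0.5257598997 − 0.5222109571 = 0.0035489426
Correction (A(h/2) − A(h))/(4 − 1) = 0.0035489426/3 = 0.0011829809
R = A(h/2) + (A(h/2) − A(h))/3 = 0.5257598997 + 0.0011829809 = 0.5269428806
Correction |R − A(h/2)| = 1.183e-03; gap |A(h/2) − A(h)| = 3.549e-03.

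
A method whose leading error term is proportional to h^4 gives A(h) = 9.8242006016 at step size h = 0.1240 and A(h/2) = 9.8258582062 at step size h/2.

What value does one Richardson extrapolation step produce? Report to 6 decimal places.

9.825969

Error is O(h^4); halving h shrinks it by 2^4 = 16.
Top: 16(9.8258582062) − (9.8242006016) = 147.3895306976
R = 147.3895306976/15 = 9.8259687132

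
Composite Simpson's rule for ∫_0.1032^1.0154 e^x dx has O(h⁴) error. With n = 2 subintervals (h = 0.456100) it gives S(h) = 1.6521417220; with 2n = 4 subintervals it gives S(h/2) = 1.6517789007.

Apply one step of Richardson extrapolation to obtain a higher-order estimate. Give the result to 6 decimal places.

r = 4: numerator weight 16, denominator 15.
Top: 16(1.6517789007) − (1.6521417220) = 24.7763206892
Extrapolated: 24.7763206892 / 15 = 1.6517547126
Gap between inputs: 3.628e-04; correction applied: −0.0000241881.

1.651755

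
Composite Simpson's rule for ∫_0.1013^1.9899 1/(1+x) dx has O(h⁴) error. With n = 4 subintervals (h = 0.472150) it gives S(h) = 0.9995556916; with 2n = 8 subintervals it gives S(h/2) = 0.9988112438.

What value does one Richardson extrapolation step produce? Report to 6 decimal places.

0.998762

Leading term ∝ h^4; use weight 16 = 2^4.
2^4 × A(h/2) = 15.9809799008; minus A(h) gives 14.9814242092.
R = 14.9814242092/15 = 0.9987616139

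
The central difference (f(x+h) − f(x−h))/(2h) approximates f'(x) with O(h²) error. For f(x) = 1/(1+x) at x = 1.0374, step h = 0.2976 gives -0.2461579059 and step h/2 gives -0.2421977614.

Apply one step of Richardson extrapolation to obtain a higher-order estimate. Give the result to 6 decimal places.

Leading term ∝ h^2; use weight 4 = 2^2.
2^2·A(h/2) = -0.9687910456; minus A(h) gives -0.7226331397.
Denominator 4 − 1 = 3.
So the Richardson estimate is -0.2408777132.
Gap between inputs: 3.960e-03; correction applied: +0.0013200482.

-0.240878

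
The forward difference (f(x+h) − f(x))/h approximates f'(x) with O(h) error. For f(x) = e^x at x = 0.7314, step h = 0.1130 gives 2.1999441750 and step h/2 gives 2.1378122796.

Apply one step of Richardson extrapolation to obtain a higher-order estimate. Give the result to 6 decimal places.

2.075680

Leading term ∝ h^1; use weight 2 = 2^1.
Difference of the inputs: 2.1378122796 − 2.1999441750 = -0.0621318954
Correction (A(h/2) − A(h))/(2 − 1) = (-0.0621318954)/1 = -0.0621318954
R = A(h/2) + (A(h/2) − A(h))/1 = 2.1378122796 − 0.0621318954 = 2.0756803842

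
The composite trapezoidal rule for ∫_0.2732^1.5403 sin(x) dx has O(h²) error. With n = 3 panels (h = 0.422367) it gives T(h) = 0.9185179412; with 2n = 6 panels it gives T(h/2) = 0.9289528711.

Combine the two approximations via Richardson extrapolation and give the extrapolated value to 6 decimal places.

Leading term ∝ h^2; use weight 4 = 2^2.
Weighted: 3.7158114844 − 0.9185179412 = 2.7972935432
Divide by 2^2 − 1 = 3.
Result: 0.9324311811
Gap between inputs: 1.043e-02; correction applied: +0.0034783100.

0.932431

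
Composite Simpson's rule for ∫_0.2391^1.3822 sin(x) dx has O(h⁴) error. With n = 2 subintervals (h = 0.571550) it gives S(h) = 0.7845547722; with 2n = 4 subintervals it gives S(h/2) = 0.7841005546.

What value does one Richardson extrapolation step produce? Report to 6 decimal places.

0.784070

The method has order 4: 2^4 = 16.
Weighted: 12.5456088736 − 0.7845547722 = 11.7610541014
Divide by 2^4 − 1 = 15.
(16 × 0.7841005546 − 0.7845547722)/(16 − 1) = 0.7840702734
Shift from A(h/2): −0.0000302812.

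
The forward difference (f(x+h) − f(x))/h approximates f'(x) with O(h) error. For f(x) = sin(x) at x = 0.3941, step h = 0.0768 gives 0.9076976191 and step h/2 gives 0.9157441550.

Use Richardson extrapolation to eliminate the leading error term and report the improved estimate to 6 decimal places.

0.923791

Method order is 1; weight 2^1 = 2.
Numerator 2×A(h/2) − A(h) = 2×0.9157441550 − 0.9076976191 = 0.9237906909
Denominator 2 − 1 = 1.
(2×0.9157441550 − 0.9076976191)/(2 − 1) = 0.9237906909
Correction |R − A(h/2)| = 8.047e-03; gap |A(h/2) − A(h)| = 8.047e-03.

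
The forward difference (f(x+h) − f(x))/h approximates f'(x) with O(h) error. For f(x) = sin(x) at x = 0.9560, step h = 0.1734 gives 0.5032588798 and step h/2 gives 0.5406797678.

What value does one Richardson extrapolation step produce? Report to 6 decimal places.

The method has order 1: 2^1 = 2.
Top: 2(0.5406797678) − (0.5032588798) = 0.5781006558
(2·0.5406797678 − 0.5032588798)/(2 − 1) = 0.5781006558

0.578101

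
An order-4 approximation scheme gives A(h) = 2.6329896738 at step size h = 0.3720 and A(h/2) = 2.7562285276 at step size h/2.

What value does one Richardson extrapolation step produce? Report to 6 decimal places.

2.764444

Error is O(h^4); halving h shrinks it by 2^4 = 16.
Weighted: 44.0996564416 − 2.6329896738 = 41.4666667678
41.4666667678 ÷ 15 = 2.7644444512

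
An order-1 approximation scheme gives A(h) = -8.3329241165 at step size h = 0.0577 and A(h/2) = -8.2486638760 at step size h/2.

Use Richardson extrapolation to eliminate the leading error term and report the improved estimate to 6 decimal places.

-8.164404

The method has order 1: 2^1 = 2.
Weighted: (-16.4973277520) − (-8.3329241165) = -8.1644036355
Divide by 2^1 − 1 = 1.
Result: -8.1644036355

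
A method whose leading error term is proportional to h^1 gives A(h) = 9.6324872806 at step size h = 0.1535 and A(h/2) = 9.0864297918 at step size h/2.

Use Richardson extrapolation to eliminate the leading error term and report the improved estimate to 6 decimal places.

Leading term ∝ h^1; use weight 2 = 2^1.
2 × 9.0864297918 = 18.1728595836; 18.1728595836 − 9.6324872806 = 8.5403723030
R = 8.5403723030/1 = 8.5403723030

8.540372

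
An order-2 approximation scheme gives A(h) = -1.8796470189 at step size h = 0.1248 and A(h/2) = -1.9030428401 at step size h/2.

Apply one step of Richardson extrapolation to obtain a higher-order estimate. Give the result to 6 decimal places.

-1.910841

Order 2 gives 2^r = 4 and 2^r − 1 = 3.
Top: 4(-1.9030428401) − (-1.8796470189) = -5.7325243415
Divide by 2^2 − 1 = 3.
Result: -1.9108414472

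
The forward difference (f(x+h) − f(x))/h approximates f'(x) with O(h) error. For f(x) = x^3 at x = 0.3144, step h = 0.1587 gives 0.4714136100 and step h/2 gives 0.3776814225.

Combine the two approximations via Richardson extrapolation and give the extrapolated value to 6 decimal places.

Leading term ∝ h^1; use weight 2 = 2^1.
2·0.3776814225 = 0.7553628450; subtract 0.4714136100 → 0.2839492350
(2·0.3776814225 − 0.4714136100)/(2 − 1) = 0.2839492350
Gap between inputs: 9.373e-02; correction applied: −0.0937321875.

0.283949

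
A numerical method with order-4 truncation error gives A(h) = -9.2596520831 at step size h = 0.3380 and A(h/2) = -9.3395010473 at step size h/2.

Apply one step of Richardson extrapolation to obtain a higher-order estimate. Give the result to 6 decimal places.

-9.344824

Method order is 4; weight 2^4 = 16.
Top: 16(-9.3395010473) − (-9.2596520831) = -140.1723646737
Divide by 2^4 − 1 = 15.
R = (-140.1723646737)/15 = -9.3448243116
Gap between inputs: 7.985e-02; correction applied: −0.0053232643.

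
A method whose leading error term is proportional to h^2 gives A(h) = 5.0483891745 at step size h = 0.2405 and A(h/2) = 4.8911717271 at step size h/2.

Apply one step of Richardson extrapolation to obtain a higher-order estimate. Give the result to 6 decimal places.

4.838766

Method order is 2; weight 2^2 = 4.
Top: 4(4.8911717271) − (5.0483891745) = 14.5162977339
Denominator 4 − 1 = 3.
Extrapolated: 14.5162977339 / 3 = 4.8387659113
Shift from A(h/2): −0.0524058158.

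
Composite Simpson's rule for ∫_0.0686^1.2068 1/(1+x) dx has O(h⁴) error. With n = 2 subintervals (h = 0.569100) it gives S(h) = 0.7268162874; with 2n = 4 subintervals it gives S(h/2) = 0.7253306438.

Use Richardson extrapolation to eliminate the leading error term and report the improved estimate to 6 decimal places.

Leading term ∝ h^4; use weight 16 = 2^4.
Weighted: 11.6052903008 − 0.7268162874 = 10.8784740134
10.8784740134 ÷ 15 = 0.7252316009
Gap between inputs: 1.486e-03; correction applied: −0.0000990429.

0.725232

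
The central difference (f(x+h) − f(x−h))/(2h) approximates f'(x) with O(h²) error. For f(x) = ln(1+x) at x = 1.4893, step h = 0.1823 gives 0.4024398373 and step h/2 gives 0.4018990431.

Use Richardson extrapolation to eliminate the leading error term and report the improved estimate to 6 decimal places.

Order 2 gives 2^r = 4 and 2^r − 1 = 3.
4 × 0.4018990431 − 0.4024398373 = 1.2051563351
Denominator 4 − 1 = 3.
1.2051563351 ÷ 3 = 0.4017187784

0.401719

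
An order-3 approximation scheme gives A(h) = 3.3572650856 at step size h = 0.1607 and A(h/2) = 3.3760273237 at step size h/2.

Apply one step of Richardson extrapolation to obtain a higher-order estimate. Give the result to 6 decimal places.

3.378708

Method order is 3; weight 2^3 = 8.
Weighted: 27.0082185896 − 3.3572650856 = 23.6509535040
23.6509535040 ÷ 7 = 3.3787076434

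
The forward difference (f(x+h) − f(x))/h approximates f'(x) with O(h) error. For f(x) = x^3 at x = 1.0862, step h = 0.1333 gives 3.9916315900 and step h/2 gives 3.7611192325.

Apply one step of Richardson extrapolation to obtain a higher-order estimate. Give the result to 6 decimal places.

3.530607

r = 1, so 2^r = 2.
Difference of the inputs: 3.7611192325 − 3.9916315900 = -0.2305123575
Divide by 2^1 − 1 = 1: (-0.2305123575)/1 = -0.2305123575
R = A(h/2) + (A(h/2) − A(h))/1 = 3.7611192325 − 0.2305123575 = 3.5306068750
Gap between inputs: 2.305e-01; correction applied: −0.2305123575.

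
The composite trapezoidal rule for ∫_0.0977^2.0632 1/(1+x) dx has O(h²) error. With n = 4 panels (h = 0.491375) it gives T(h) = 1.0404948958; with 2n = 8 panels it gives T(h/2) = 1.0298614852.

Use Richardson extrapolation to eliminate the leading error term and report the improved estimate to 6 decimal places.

1.026317

The method has order 2: 2^2 = 4.
2^2*A(h/2) = 4.1194459408; minus A(h) gives 3.0789510450.
Divide by 2^2 − 1 = 3.
Extrapolated: 3.0789510450 / 3 = 1.0263170150
Correction |R − A(h/2)| = 3.544e-03; gap |A(h/2) − A(h)| = 1.063e-02.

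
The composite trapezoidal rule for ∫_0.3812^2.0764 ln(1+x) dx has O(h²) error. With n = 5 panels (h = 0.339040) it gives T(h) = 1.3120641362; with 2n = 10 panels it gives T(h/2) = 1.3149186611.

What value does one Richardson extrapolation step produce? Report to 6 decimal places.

1.315870

Error is O(h^2); halving h shrinks it by 2^2 = 4.
Numerator 4×A(h/2) − A(h) = 4×1.3149186611 − 1.3120641362 = 3.9476105082
R = 3.9476105082/3 = 1.3158701694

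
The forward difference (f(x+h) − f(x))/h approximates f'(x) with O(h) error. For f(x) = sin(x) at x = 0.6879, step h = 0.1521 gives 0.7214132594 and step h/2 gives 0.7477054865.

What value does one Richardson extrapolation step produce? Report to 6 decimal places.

0.773998

r = 1, so 2^r = 2.
Weighted: 1.4954109730 − 0.7214132594 = 0.7739977136
Extrapolated: 0.7739977136 / 1 = 0.7739977136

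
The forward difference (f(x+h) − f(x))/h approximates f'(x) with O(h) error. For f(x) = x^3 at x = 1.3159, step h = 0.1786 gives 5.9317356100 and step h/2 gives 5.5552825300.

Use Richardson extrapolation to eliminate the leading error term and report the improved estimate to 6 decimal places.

5.178829

r = 1: numerator weight 2, denominator 1.
Top: 2(5.5552825300) − (5.9317356100) = 5.1788294500
Divide by 2^1 − 1 = 1.
(2·5.5552825300 − 5.9317356100)/(2 − 1) = 5.1788294500
Gap between inputs: 3.765e-01; correction applied: −0.3764530800.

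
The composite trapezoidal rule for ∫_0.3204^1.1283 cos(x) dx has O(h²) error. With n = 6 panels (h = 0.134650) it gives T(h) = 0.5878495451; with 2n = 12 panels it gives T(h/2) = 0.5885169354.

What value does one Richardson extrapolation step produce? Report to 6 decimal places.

0.588739

Error is O(h^2); halving h shrinks it by 2^2 = 4.
Top: 4(0.5885169354) − (0.5878495451) = 1.7662181965
Extrapolated: 1.7662181965 / 3 = 0.5887393988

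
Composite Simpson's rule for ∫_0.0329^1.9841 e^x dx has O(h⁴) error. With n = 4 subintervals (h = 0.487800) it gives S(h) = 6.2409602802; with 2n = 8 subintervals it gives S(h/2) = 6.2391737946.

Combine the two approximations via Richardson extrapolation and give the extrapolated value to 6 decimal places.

Order 4 gives 2^r = 16 and 2^r − 1 = 15.
16*6.2391737946 − 6.2409602802 = 93.5858204334
Denominator 16 − 1 = 15.
93.5858204334 ÷ 15 = 6.2390546956

6.239055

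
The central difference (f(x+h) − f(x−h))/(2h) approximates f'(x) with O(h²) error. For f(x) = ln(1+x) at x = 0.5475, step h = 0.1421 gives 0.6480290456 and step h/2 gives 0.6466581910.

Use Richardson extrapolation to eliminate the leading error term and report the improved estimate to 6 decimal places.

With r = 2 the leading error scales as h^2, so the weight is 2^2 = 4.
4 × 0.6466581910 = 2.5866327640; 2.5866327640 − 0.6480290456 = 1.9386037184
1.9386037184 ÷ 3 = 0.6462012395
Gap between inputs: 1.371e-03; correction applied: −0.0004569515.

0.646201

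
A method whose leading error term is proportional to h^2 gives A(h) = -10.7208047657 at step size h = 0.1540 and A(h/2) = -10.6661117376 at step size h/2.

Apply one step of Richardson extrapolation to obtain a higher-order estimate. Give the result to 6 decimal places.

-10.647881

Order 2 gives 2^r = 4 and 2^r − 1 = 3.
4 × (-10.6661117376) − (-10.7208047657) = -31.9436421847
Denominator 4 − 1 = 3.
So the Richardson estimate is -10.6478807282.
Correction |R − A(h/2)| = 1.823e-02; gap |A(h/2) − A(h)| = 5.469e-02.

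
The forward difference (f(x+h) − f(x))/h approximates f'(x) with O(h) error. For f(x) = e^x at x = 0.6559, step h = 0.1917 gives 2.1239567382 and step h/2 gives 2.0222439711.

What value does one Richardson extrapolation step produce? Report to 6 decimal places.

1.920531

Order 1 gives 2^r = 2 and 2^r − 1 = 1.
2 × 2.0222439711 = 4.0444879422; subtract 2.1239567382 → 1.9205312040
Denominator 2 − 1 = 1.
So the Richardson estimate is 1.9205312040.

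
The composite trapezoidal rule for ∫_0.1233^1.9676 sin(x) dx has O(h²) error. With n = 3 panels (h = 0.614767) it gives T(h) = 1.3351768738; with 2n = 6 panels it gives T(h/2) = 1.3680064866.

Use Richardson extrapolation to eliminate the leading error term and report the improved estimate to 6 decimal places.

The method has order 2: 2^2 = 4.
4·1.3680064866 − 1.3351768738 = 4.1368490726
Extrapolated: 4.1368490726 / 3 = 1.3789496909
Correction |R − A(h/2)| = 1.094e-02; gap |A(h/2) − A(h)| = 3.283e-02.

1.378950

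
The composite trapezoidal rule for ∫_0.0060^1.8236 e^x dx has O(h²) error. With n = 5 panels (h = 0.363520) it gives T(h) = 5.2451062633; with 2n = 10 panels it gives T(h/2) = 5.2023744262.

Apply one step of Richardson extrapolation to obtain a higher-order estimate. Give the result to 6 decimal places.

Method order is 2; weight 2^2 = 4.
4 × 5.2023744262 − 5.2451062633 = 15.5643914415
Denominator 4 − 1 = 3.
So the Richardson estimate is 5.1881304805.
Correction |R − A(h/2)| = 1.424e-02; gap |A(h/2) − A(h)| = 4.273e-02.

5.188130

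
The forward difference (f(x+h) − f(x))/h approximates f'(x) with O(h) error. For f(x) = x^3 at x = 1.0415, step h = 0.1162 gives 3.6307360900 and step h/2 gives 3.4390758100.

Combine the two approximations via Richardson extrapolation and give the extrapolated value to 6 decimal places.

The method has order 1: 2^1 = 2.
2×3.4390758100 = 6.8781516200; subtract 3.6307360900 → 3.2474155300
Denominator 2 − 1 = 1.
R = 3.2474155300/1 = 3.2474155300
Gap between inputs: 1.917e-01; correction applied: −0.1916602800.

3.247416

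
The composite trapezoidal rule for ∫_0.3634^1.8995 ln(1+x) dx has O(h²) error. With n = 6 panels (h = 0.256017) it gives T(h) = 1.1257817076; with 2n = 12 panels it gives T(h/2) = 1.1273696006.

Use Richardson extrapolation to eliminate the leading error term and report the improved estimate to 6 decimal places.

Error is O(h^2); halving h shrinks it by 2^2 = 4.
Numerator 4 × A(h/2) − A(h) = 4 × 1.1273696006 − 1.1257817076 = 3.3836966948
(4 × 1.1273696006 − 1.1257817076)/(4 − 1) = 1.1278988983
Correction |R − A(h/2)| = 5.293e-04; gap |A(h/2) − A(h)| = 1.588e-03.

1.127899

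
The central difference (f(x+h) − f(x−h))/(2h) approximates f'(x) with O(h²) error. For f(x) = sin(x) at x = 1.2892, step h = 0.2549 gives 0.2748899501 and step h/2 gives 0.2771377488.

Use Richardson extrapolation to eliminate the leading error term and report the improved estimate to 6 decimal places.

0.277887

Leading term ∝ h^2; use weight 4 = 2^2.
A(h/2) − A(h) = 0.2771377488 − 0.2748899501 = 0.0022477987
Correction (A(h/2) − A(h))/(4 − 1) = 0.0022477987/3 = 0.0007492662
R = A(h/2) + (A(h/2) − A(h))/3 = 0.2771377488 + 0.0007492662 = 0.2778870150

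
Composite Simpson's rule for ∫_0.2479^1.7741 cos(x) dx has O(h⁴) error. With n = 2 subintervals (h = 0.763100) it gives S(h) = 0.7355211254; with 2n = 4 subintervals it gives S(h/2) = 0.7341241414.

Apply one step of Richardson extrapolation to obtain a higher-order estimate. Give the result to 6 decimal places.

0.734031

Error is O(h^4); halving h shrinks it by 2^4 = 16.
Difference of the inputs: 0.7341241414 − 0.7355211254 = -0.0013969840
Correction (A(h/2) − A(h))/(16 − 1) = (-0.0013969840)/15 = -0.0000931323
R = 0.7341241414 − 0.0000931323 = 0.7340310091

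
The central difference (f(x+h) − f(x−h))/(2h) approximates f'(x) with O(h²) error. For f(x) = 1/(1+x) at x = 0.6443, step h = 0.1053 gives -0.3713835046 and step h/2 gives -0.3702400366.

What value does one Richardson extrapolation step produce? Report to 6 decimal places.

r = 2: numerator weight 4, denominator 3.
2^2*A(h/2) = -1.4809601464; minus A(h) gives -1.1095766418.
Divide by 2^2 − 1 = 3.
R = (-1.1095766418)/3 = -0.3698588806

-0.369859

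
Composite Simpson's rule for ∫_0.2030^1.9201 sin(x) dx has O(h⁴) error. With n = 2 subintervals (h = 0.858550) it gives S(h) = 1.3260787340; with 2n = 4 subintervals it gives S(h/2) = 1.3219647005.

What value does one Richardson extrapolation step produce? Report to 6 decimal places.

The method has order 4: 2^4 = 16.
16·1.3219647005 − 1.3260787340 = 19.8253564740
Divide by 2^4 − 1 = 15.
R = 19.8253564740/15 = 1.3216904316
Correction |R − A(h/2)| = 2.743e-04; gap |A(h/2) − A(h)| = 4.114e-03.

1.321690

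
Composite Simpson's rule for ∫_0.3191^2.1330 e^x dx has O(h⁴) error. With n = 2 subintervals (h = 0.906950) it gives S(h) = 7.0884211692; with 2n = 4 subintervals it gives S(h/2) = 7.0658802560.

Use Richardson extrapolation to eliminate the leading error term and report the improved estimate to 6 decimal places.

7.064378

Order 4 gives 2^r = 16 and 2^r − 1 = 15.
16 × 7.0658802560 = 113.0540840960; 113.0540840960 − 7.0884211692 = 105.9656629268
Denominator 16 − 1 = 15.
R = 105.9656629268/15 = 7.0643775285
Gap between inputs: 2.254e-02; correction applied: −0.0015027275.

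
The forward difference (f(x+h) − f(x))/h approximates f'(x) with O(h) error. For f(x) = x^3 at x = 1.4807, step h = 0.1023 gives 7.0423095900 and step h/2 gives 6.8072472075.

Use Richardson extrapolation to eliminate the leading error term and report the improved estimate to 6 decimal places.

6.572185

The method has order 1: 2^1 = 2.
Weighted: 13.6144944150 − 7.0423095900 = 6.5721848250
Denominator 2 − 1 = 1.
R = 6.5721848250/1 = 6.5721848250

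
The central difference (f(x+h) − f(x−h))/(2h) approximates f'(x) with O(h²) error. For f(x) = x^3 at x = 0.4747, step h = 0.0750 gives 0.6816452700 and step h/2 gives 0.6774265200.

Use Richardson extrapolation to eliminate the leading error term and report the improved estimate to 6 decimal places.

0.676020

Error is O(h^2); halving h shrinks it by 2^2 = 4.
Numerator 4 × A(h/2) − A(h) = 4 × 0.6774265200 − 0.6816452700 = 2.0280608100
Divide by 2^2 − 1 = 3.
Result: 0.6760202700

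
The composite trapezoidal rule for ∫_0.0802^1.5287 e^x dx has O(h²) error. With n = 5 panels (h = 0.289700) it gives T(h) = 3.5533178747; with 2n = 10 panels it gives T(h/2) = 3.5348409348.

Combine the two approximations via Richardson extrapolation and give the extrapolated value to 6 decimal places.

3.528682

With r = 2 the leading error scales as h^2, so the weight is 2^2 = 4.
Top: 4(3.5348409348) − (3.5533178747) = 10.5860458645
Denominator 4 − 1 = 3.
(4 × 3.5348409348 − 3.5533178747)/(4 − 1) = 3.5286819548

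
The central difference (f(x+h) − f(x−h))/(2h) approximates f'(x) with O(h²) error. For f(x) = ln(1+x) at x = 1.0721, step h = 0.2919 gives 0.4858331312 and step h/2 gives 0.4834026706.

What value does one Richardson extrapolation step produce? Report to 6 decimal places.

r = 2, so 2^r = 4.
2^2×A(h/2) = 1.9336106824; minus A(h) gives 1.4477775512.
Denominator 4 − 1 = 3.
R = 1.4477775512/3 = 0.4825925171

0.482593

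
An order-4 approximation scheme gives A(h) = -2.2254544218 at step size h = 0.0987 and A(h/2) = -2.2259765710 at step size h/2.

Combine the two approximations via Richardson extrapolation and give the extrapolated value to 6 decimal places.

-2.226011

Leading term ∝ h^4; use weight 16 = 2^4.
16 × (-2.2259765710) − (-2.2254544218) = -33.3901707142
R = (-33.3901707142)/15 = -2.2260113809
Shift from A(h/2): −0.0000348099.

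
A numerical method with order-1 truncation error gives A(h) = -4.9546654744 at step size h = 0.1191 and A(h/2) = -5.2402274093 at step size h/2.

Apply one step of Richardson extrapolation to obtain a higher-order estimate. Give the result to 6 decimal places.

-5.525789

The method has order 1: 2^1 = 2.
2·(-5.2402274093) − (-4.9546654744) = -5.5257893442
(-5.5257893442) ÷ 1 = -5.5257893442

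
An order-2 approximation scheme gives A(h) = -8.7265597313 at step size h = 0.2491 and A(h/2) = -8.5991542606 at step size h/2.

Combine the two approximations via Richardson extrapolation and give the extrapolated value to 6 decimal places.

Leading term ∝ h^2; use weight 4 = 2^2.
2^2·A(h/2) = -34.3966170424; minus A(h) gives -25.6700573111.
Divide by 2^2 − 1 = 3.
R = (-25.6700573111)/3 = -8.5566857704
Gap between inputs: 1.274e-01; correction applied: +0.0424684902.

-8.556686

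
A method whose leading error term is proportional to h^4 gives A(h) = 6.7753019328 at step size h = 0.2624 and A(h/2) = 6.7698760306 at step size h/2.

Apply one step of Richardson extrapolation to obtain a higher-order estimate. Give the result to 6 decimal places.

Leading term ∝ h^4; use weight 16 = 2^4.
A(h/2) − A(h) = 6.7698760306 − 6.7753019328 = -0.0054259022
Divide by 2^4 − 1 = 15: (-0.0054259022)/15 = -0.0003617268
R = A(h/2) + (A(h/2) − A(h))/15 = 6.7698760306 − 0.0003617268 = 6.7695143038

6.769514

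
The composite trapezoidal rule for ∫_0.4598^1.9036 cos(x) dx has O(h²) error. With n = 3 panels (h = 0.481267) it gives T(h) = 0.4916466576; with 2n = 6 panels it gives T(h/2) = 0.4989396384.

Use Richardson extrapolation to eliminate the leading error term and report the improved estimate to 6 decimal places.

0.501371

The method has order 2: 2^2 = 4.
Top: 4(0.4989396384) − (0.4916466576) = 1.5041118960
Denominator 4 − 1 = 3.
(4 × 0.4989396384 − 0.4916466576)/(4 − 1) = 0.5013706320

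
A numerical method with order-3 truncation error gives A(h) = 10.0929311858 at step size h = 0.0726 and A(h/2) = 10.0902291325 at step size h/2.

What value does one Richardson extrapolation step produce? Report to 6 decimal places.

Method order is 3; weight 2^3 = 8.
Top: 8(10.0902291325) − (10.0929311858) = 70.6289018742
R = 70.6289018742/7 = 10.0898431249

10.089843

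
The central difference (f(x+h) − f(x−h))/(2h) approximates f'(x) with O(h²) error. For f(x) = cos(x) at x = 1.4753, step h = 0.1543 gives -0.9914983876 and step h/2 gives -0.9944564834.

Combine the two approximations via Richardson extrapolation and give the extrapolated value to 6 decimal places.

Method order is 2; weight 2^2 = 4.
4×(-0.9944564834) − (-0.9914983876) = -2.9863275460
Extrapolated: (-2.9863275460) / 3 = -0.9954425153
Shift from A(h/2): −0.0009860319.

-0.995443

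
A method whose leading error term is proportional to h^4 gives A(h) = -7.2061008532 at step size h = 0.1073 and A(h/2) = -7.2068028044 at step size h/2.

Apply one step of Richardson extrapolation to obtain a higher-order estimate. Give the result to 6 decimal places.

Leading term ∝ h^4; use weight 16 = 2^4.
Weighted: (-115.3088448704) − (-7.2061008532) = -108.1027440172
R = (-108.1027440172)/15 = -7.2068496011
Correction |R − A(h/2)| = 4.680e-05; gap |A(h/2) − A(h)| = 7.020e-04.

-7.206850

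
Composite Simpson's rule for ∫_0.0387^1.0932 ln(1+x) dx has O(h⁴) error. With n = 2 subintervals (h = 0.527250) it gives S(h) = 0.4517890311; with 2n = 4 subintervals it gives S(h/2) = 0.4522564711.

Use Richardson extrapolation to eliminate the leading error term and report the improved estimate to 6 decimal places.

With r = 4 the leading error scales as h^4, so the weight is 2^4 = 16.
16 × 0.4522564711 = 7.2361035376; 7.2361035376 − 0.4517890311 = 6.7843145065
(16 × 0.4522564711 − 0.4517890311)/(16 − 1) = 0.4522876338

0.452288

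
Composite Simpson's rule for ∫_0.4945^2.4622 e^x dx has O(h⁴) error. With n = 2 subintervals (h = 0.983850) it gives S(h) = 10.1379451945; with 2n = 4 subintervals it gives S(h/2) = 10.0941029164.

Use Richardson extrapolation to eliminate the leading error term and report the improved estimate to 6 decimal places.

10.091180

Order 4 gives 2^r = 16 and 2^r − 1 = 15.
16×10.0941029164 − 10.1379451945 = 151.3677014679
(16×10.0941029164 − 10.1379451945)/(16 − 1) = 10.0911800979
Correction |R − A(h/2)| = 2.923e-03; gap |A(h/2) − A(h)| = 4.384e-02.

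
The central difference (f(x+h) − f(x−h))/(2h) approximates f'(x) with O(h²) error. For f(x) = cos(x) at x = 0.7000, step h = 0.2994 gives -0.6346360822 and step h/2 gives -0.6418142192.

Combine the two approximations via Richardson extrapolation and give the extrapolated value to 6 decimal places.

-0.644207

r = 2, so 2^r = 4.
Weighted: (-2.5672568768) − (-0.6346360822) = -1.9326207946
Divide by 2^2 − 1 = 3.
(4×(-0.6418142192) − (-0.6346360822))/(4 − 1) = -0.6442069315
Correction |R − A(h/2)| = 2.393e-03; gap |A(h/2) − A(h)| = 7.178e-03.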